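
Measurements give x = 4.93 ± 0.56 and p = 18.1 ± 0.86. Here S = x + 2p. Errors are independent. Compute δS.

Each term contributes (cᵢ δxᵢ)² to (δS)²:
  (δx)² = 0.314;  (2·δp)² = 2.96
δS = √(3.27) = 1.81

1.81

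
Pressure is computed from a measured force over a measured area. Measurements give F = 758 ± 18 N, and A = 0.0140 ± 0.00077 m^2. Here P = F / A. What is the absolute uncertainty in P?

Products/powers → add relative errors in quadrature, weighted by exponent:
  (1·δF/F)² = (1×0.0237)² = 0.000564;  (-1·δA/A)² = (-1×0.0550)² = 0.00302
δP/P = √(0.00359) = 0.0599
P = 54100 Pa, so δP = 0.0599 × 54100 = 3240 Pa.

3240 Pa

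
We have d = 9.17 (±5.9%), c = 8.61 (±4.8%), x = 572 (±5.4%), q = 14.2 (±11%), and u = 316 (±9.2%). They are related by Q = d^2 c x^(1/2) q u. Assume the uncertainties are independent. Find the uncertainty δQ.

1.51e+07

Q is a product of powers, so relative uncertainties combine in quadrature:
  (2·δd/d)² = (2×0.0590)² = 0.0139;  (1·δc/c)² = (1×0.0480)² = 0.00230;  (½·δx/x)² = (0.5×0.0540)² = 0.000729;  (1·δq/q)² = (1×0.110)² = 0.0121;  (1·δu/u)² = (1×0.0920)² = 0.00846
δQ/Q = √(0.0375) = 0.194
Q = 7.77e+07, so δQ = 0.194 × 7.77e+07 = 1.51e+07.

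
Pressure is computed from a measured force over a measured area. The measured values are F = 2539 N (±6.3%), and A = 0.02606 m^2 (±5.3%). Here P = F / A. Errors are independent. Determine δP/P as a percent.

Since P is a product/quotient, work with relative uncertainties:
  (1·δF/F)² = (1×0.0630)² = 0.00397;  (-1·δA/A)² = (-1×0.0530)² = 0.00281
δP/P = √(0.00678) = 0.0823

8.23%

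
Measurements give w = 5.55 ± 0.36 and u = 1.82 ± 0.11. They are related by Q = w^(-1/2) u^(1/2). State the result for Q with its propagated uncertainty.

Since Q is a product/quotient, work with relative uncertainties:
  (−½·δw/w)² = (-0.5×0.0649)² = 0.00105;  (½·δu/u)² = (0.5×0.0604)² = 0.000913
δQ/Q = √(0.00197) = 0.0443
Q = 0.573, so δQ = 0.0443 × 0.573 = 0.0254.

0.573 ± 0.0254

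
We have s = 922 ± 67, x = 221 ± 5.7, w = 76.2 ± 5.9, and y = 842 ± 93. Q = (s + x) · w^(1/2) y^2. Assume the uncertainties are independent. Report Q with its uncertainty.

Let u = s + x = 1140. δu = √(δs² + δx²) = √(4490 + 32.5) = 67.2, so δu/u = 0.0588.
Q is then a monomial in u, w, y:
δQ/Q = √((δu/u)² + (½·δw/w)² + (2·δy/y)²) = √(0.00346 + 0.00150 + 0.0488) = 0.232
Q = 7.07e+09, so δQ = 0.232 × 7.07e+09 = 1.64e+09.

(7.07 ± 1.64) × 10^9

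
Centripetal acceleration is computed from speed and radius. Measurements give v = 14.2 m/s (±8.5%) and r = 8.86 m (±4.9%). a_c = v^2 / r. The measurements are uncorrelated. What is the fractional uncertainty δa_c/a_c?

0.177

Products/powers → add relative errors in quadrature, weighted by exponent:
  (2·δv/v)² = (2×0.0850)² = 0.0289;  (-1·δr/r)² = (-1×0.0490)² = 0.00240
δa_c/a_c = √(0.0313) = 0.177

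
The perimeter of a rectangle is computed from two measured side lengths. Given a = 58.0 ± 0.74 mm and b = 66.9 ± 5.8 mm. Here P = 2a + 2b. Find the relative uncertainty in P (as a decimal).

Each term contributes (cᵢ δxᵢ)² to (δP)²:
  (2·δa)² = 2.19;  (2·δb)² = 135
δP = √(137) = 11.7 mm
P = 250 mm, so δP/P = 11.7/250 = 0.0468.

0.0468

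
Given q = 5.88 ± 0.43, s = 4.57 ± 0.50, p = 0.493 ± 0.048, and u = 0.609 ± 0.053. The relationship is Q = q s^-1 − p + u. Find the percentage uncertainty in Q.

13.1%

Let w = q·s^-1 = 1.29. δw/w = √((1·δq/q)² + (-1·δs/s)²) = √(0.00535 + 0.0120) = 0.132, so δw = 0.169.
Q = w − p + u: δQ = √(δw² + δp² + δu²) = √(0.0287 + 0.00230 + 0.00281) = 0.184
Q = 1.40, so δQ/Q = 0.184/1.40 = 0.131.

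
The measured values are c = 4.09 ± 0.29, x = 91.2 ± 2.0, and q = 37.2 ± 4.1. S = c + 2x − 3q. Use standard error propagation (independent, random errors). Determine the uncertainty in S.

S is a linear combination, so absolute uncertainties add in quadrature:
  (δc)² = 0.0841;  (2·δx)² = 16.0;  (3·δq)² = 151
δS = √(167) = 12.9

12.9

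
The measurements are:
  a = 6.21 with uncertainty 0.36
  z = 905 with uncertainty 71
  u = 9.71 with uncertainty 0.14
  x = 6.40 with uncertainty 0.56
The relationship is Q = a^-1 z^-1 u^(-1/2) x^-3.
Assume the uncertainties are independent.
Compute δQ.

6.1e-08

Since Q is a product/quotient, work with relative uncertainties:
  (-1·δa/a)² = (-1×0.0580)² = 0.00336;  (-1·δz/z)² = (-1×0.0785)² = 0.00615;  (−½·δu/u)² = (-0.5×0.0144)² = 5.2e-05;  (-3·δx/x)² = (-3×0.0875)² = 0.0689
δQ/Q = √(0.0785) = 0.280
Q = 2.18e-07, so δQ = 0.280 × 2.18e-07 = 6.1e-08.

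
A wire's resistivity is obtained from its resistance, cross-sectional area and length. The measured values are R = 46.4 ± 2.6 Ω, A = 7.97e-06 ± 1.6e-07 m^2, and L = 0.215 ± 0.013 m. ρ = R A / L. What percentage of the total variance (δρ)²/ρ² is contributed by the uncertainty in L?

(δρ/ρ)² = (1·δR/R)² + (1·δA/A)² + (-1·δL/L)²
  R term: (1×0.0560)² = 0.00314
  A term: (1×0.0201)² = 0.000403
  L term: (-1×0.0605)² = 0.00366
Total = 0.00720. Share from L = 0.00366/0.00720 = 0.508.

50.8%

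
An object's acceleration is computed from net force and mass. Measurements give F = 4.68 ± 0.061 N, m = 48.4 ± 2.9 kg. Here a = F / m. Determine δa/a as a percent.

Products/powers → add relative errors in quadrature, weighted by exponent:
  (1·δF/F)² = (1×0.0130)² = 0.000170;  (-1·δm/m)² = (-1×0.0599)² = 0.00359
δa/a = √(0.00376) = 0.0613

6.13%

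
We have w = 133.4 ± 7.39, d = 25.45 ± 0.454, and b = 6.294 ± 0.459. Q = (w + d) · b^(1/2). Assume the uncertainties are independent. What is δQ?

23.6

Let u = w + d = 158.8. δu = √(δw² + δd²) = √(54.6 + 0.206) = 7.40, so δu/u = 0.0466.
Q is then a monomial in u, b:
δQ/Q = √((δu/u)² + (½·δb/b)²) = √(0.00217 + 0.00133) = 0.0592
Q = 398.5, so δQ = 0.0592 × 398.5 = 23.6.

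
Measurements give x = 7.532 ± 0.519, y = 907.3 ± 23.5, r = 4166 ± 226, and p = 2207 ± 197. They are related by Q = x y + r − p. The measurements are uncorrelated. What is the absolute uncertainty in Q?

586

Let w = x·y = 6834. δw/w = √((1·δx/x)² + (1·δy/y)²) = √(0.00475 + 0.000671) = 0.0736, so δw = 503.
Q = w + r − p: δQ = √(δw² + δr² + δp²) = √(2.53e+05 + 51100 + 38800) = 586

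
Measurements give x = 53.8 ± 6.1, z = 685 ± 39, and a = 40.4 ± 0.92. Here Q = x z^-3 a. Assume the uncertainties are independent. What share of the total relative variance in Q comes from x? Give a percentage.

(δQ/Q)² = (1·δx/x)² + (-3·δz/z)² + (1·δa/a)²
  x term: (1×0.113)² = 0.0129
  z term: (-3×0.0569)² = 0.0292
  a term: (1×0.0228)² = 0.000519
Total = 0.0425. Share from x = 0.0129/0.0425 = 0.302.

30.2%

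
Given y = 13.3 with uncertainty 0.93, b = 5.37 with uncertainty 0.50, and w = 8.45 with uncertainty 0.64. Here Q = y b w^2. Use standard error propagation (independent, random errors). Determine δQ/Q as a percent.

Q is a product of powers, so relative uncertainties combine in quadrature:
  (1·δy/y)² = (1×0.0699)² = 0.00489;  (1·δb/b)² = (1×0.0931)² = 0.00867;  (2·δw/w)² = (2×0.0757)² = 0.0229
δQ/Q = √(0.0365) = 0.191

19.1%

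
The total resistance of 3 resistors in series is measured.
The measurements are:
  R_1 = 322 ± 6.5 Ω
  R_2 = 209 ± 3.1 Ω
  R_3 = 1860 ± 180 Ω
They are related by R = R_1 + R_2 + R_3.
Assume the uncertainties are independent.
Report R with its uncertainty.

2390 ± 180 Ω

Absolute uncertainties add in quadrature for a linear combination:
  (δR_1)² = 42.2;  (δR_2)² = 9.61;  (δR_3)² = 32400
δR = √(32500) = 180 Ω
R = 2390 Ω.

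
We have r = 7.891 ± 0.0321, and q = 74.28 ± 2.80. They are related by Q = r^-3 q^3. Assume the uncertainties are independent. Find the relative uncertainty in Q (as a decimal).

0.114

Q is a product of powers, so relative uncertainties combine in quadrature:
  (-3·δr/r)² = (-3×0.00407)² = 0.000149;  (3·δq/q)² = (3×0.0377)² = 0.0128
δQ/Q = √(0.0129) = 0.114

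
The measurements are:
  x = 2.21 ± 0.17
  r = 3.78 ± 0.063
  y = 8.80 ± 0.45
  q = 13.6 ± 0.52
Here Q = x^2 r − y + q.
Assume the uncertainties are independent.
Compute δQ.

Let p = x^2·r = 18.5. δp/p = √((2·δx/x)² + (1·δr/r)²) = √(0.0237 + 0.000278) = 0.155, so δp = 2.86.
Q = p − y + q: δQ = √(δp² + δy² + δq²) = √(8.16 + 0.203 + 0.270) = 2.94

2.94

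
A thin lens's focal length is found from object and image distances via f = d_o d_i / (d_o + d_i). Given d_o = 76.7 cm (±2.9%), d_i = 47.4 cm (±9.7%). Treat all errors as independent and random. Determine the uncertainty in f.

∂f/∂d_o = (d_i/(d_o+d_i))² = 0.146;  ∂f/∂d_i = (d_o/(d_o+d_i))² = 0.382
δf = √((∂f/∂d_o · δd_o)² + (∂f/∂d_i · δd_i)²) = √(0.105 + 3.08) = 1.79 cm

1.79 cm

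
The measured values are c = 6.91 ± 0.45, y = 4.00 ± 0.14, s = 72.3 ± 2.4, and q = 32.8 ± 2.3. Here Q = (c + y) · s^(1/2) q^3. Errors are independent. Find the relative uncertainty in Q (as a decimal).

0.215

Let u = c + y = 10.9. δu = √(δc² + δy²) = √(0.203 + 0.0196) = 0.471, so δu/u = 0.0432.
Q is then a monomial in u, s, q:
δQ/Q = √((δu/u)² + (½·δs/s)² + (3·δq/q)²) = √(0.00187 + 0.000275 + 0.0443) = 0.215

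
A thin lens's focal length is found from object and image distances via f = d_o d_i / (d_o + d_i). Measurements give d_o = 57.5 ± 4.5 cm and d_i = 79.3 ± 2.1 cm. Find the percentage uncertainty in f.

∂f/∂d_o = (d_i/(d_o+d_i))² = 0.336;  ∂f/∂d_i = (d_o/(d_o+d_i))² = 0.177
δf = √((∂f/∂d_o · δd_o)² + (∂f/∂d_i · δd_i)²) = √(2.29 + 0.138) = 1.56 cm
f = 33.3 cm, so δf/f = 1.56/33.3 = 0.0467.

4.67%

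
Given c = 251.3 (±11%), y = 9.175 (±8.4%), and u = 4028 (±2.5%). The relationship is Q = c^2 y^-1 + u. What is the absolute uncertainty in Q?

1620

Let p = c^2·y^-1 = 6883. δp/p = √((2·δc/c)² + (-1·δy/y)²) = √(0.0484 + 0.00706) = 0.235, so δp = 1620.
Q = p + u: δQ = √(δp² + δu²) = √(2.63e+06 + 10100) = 1620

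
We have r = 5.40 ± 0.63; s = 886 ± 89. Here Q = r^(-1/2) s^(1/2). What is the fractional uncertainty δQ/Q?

Each factor contributes (exponent × relative error)² to (δQ/Q)²:
  (−½·δr/r)² = (-0.5×0.117)² = 0.00340;  (½·δs/s)² = (0.5×0.100)² = 0.00252
δQ/Q = √(0.00593) = 0.0770

0.0770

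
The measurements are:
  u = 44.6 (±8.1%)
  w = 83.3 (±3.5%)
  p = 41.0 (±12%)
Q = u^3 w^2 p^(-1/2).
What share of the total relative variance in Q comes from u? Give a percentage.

(δQ/Q)² = (3·δu/u)² + (2·δw/w)² + (−½·δp/p)²
  u term: (3×0.0810)² = 0.0590
  w term: (2×0.0350)² = 0.00490
  p term: (-0.5×0.120)² = 0.00360
Total = 0.0675. Share from u = 0.0590/0.0675 = 0.874.

87.4%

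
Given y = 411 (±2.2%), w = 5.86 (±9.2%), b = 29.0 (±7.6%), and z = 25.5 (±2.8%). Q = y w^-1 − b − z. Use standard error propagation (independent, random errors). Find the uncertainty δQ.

7.03

Let p = y·w^-1 = 70.1. δp/p = √((1·δy/y)² + (-1·δw/w)²) = √(0.000484 + 0.00846) = 0.0946, so δp = 6.63.
Q = p − b − z: δQ = √(δp² + δb² + δz²) = √(44.0 + 4.86 + 0.510) = 7.03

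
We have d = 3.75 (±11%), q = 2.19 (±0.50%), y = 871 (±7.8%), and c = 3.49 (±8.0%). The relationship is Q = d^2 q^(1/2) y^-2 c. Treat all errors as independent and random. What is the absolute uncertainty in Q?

2.69e-05

Relative error in a monomial: (δQ/Q)² = Σ (nᵢ · δxᵢ/xᵢ)².
  (2·δd/d)² = (2×0.110)² = 0.0484;  (½·δq/q)² = (0.5×0.00500)² = 6.25e-06;  (-2·δy/y)² = (-2×0.0780)² = 0.0243;  (1·δc/c)² = (1×0.0800)² = 0.00640
δQ/Q = √(0.0791) = 0.281
Q = 9.57e-05, so δQ = 0.281 × 9.57e-05 = 2.69e-05.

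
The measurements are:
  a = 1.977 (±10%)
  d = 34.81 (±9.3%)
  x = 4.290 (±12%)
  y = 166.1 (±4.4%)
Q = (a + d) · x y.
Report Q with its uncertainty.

Let u = a + d = 36.79. δu = √(δa² + δd²) = √(0.0391 + 10.5) = 3.24, so δu/u = 0.0882.
Q is then a monomial in u, x, y:
δQ/Q = √((δu/u)² + (1·δx/x)² + (1·δy/y)²) = √(0.00777 + 0.0144 + 0.00194) = 0.155
Q = 26210, so δQ = 0.155 × 26210 = 4070.

26210 ± 4070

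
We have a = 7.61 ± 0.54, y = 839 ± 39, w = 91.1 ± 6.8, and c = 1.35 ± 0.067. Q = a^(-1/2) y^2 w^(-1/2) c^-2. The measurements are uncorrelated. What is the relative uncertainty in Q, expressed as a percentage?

Since Q is a product/quotient, work with relative uncertainties:
  (−½·δa/a)² = (-0.5×0.0710)² = 0.00126;  (2·δy/y)² = (2×0.0465)² = 0.00864;  (−½·δw/w)² = (-0.5×0.0746)² = 0.00139;  (-2·δc/c)² = (-2×0.0496)² = 0.00985
δQ/Q = √(0.0211) = 0.145

14.5%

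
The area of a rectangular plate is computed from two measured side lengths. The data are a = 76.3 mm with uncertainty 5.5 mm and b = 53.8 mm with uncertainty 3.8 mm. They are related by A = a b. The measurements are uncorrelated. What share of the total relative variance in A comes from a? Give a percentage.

(δA/A)² = (1·δa/a)² + (1·δb/b)²
  a term: (1×0.0721)² = 0.00520
  b term: (1×0.0706)² = 0.00499
Total = 0.0102. Share from a = 0.00520/0.0102 = 0.510.

51.0%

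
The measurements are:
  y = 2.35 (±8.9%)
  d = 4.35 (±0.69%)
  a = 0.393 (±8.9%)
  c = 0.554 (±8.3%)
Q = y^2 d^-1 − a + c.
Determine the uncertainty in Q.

0.233

Let p = y^2·d^-1 = 1.27. δp/p = √((2·δy/y)² + (-1·δd/d)²) = √(0.0317 + 4.76e-05) = 0.178, so δp = 0.226.
Q = p − a + c: δQ = √(δp² + δa² + δc²) = √(0.0511 + 0.00122 + 0.00211) = 0.233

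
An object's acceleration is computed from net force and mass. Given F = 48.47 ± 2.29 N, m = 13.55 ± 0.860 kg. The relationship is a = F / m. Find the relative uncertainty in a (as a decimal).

Products/powers → add relative errors in quadrature, weighted by exponent:
  (1·δF/F)² = (1×0.0472)² = 0.00223;  (-1·δm/m)² = (-1×0.0635)² = 0.00403
δa/a = √(0.00626) = 0.0791

0.0791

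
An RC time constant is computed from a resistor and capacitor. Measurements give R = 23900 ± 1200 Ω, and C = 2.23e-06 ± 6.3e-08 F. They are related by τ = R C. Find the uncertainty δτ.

For a monomial τ ∝ R, C, fractional errors add in quadrature:
  (1·δR/R)² = (1×0.0502)² = 0.00252;  (1·δC/C)² = (1×0.0283)² = 0.000798
δτ/τ = √(0.00332) = 0.0576
τ = 0.0533 s, so δτ = 0.0576 × 0.0533 = 0.00307 s.

0.00307 s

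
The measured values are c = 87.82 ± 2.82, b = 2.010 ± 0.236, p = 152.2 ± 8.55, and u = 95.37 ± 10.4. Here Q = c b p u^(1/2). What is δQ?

Each factor contributes (exponent × relative error)² to (δQ/Q)²:
  (1·δc/c)² = (1×0.0321)² = 0.00103;  (1·δb/b)² = (1×0.117)² = 0.0138;  (1·δp/p)² = (1×0.0562)² = 0.00316;  (½·δu/u)² = (0.5×0.109)² = 0.00297
δQ/Q = √(0.0209) = 0.145
Q = 262400, so δQ = 0.145 × 262400 = 38000.

38000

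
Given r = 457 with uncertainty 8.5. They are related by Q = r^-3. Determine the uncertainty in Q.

5.85e-10

Q ∝ r^-3, so δQ/Q = |-3| · δr/r = 3 × 0.0186 = 0.0558.
Q = 1.05e-08, so δQ = 0.0558 × 1.05e-08 = 5.85e-10.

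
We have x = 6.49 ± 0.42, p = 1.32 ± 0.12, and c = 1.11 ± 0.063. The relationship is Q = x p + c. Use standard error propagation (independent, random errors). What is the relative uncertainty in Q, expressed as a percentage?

9.90%

Let w = x·p = 8.57. δw/w = √((1·δx/x)² + (1·δp/p)²) = √(0.00419 + 0.00826) = 0.112, so δw = 0.956.
Q = w + c: δQ = √(δw² + δc²) = √(0.914 + 0.00397) = 0.958
Q = 9.68, so δQ/Q = 0.958/9.68 = 0.0990.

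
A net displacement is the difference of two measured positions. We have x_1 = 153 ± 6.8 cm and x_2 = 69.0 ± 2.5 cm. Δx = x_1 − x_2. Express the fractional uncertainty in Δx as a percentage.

Each term contributes (cᵢ δxᵢ)² to (δΔx)²:
  (δx_1)² = 46.2;  (δx_2)² = 6.25
δΔx = √(52.5) = 7.24 cm
Δx = 84.0 cm, so δΔx/Δx = 7.24/84.0 = 0.0862.

8.62%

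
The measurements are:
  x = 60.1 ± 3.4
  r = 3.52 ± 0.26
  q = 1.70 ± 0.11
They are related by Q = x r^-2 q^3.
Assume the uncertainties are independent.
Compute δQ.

5.97

Since Q is a product/quotient, work with relative uncertainties:
  (1·δx/x)² = (1×0.0566)² = 0.00320;  (-2·δr/r)² = (-2×0.0739)² = 0.0218;  (3·δq/q)² = (3×0.0647)² = 0.0377
δQ/Q = √(0.0627) = 0.250
Q = 23.8, so δQ = 0.250 × 23.8 = 5.97.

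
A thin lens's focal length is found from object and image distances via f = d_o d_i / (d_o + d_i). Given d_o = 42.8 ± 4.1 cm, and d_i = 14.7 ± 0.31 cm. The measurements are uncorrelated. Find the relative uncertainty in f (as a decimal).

0.0291

∂f/∂d_o = (d_i/(d_o+d_i))² = 0.0654;  ∂f/∂d_i = (d_o/(d_o+d_i))² = 0.554
δf = √((∂f/∂d_o · δd_o)² + (∂f/∂d_i · δd_i)²) = √(0.0718 + 0.0295) = 0.318 cm
f = 10.9 cm, so δf/f = 0.318/10.9 = 0.0291.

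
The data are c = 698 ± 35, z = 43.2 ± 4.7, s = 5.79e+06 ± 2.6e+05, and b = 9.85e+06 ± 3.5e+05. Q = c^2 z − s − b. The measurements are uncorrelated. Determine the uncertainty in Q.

3.14e+06

Let p = c^2·z = 2.1e+07. δp/p = √((2·δc/c)² + (1·δz/z)²) = √(0.0101 + 0.0118) = 0.148, so δp = 3.11e+06.
Q = p − s − b: δQ = √(δp² + δs² + δb²) = √(9.7e+12 + 6.76e+10 + 1.22e+11) = 3.14e+06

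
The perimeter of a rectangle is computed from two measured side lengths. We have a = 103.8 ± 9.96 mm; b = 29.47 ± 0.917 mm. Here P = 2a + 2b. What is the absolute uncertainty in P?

20.0 mm

For a sum/difference, combine absolute errors in quadrature:
  (2·δa)² = 397;  (2·δb)² = 3.36
δP = √(400) = 20.0 mm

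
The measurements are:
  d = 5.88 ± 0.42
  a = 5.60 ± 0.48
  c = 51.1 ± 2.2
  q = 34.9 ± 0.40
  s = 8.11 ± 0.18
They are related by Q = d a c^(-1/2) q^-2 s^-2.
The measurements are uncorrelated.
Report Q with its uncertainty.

(5.75 ± 0.714) × 10^-5

Products/powers → add relative errors in quadrature, weighted by exponent:
  (1·δd/d)² = (1×0.0714)² = 0.00510;  (1·δa/a)² = (1×0.0857)² = 0.00735;  (−½·δc/c)² = (-0.5×0.0431)² = 0.000463;  (-2·δq/q)² = (-2×0.0115)² = 0.000525;  (-2·δs/s)² = (-2×0.0222)² = 0.00197
δQ/Q = √(0.0154) = 0.124
Q = 5.75e-05, so δQ = 0.124 × 5.75e-05 = 7.14e-06.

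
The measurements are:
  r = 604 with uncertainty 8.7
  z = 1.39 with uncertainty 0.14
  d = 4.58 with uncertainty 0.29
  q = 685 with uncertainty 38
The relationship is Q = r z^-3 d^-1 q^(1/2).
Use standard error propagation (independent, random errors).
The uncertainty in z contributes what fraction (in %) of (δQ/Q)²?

94.8%

(δQ/Q)² = (1·δr/r)² + (-3·δz/z)² + (-1·δd/d)² + (½·δq/q)²
  r term: (1×0.0144)² = 0.000207
  z term: (-3×0.101)² = 0.0913
  d term: (-1×0.0633)² = 0.00401
  q term: (0.5×0.0555)² = 0.000769
Total = 0.0963. Share from z = 0.0913/0.0963 = 0.948.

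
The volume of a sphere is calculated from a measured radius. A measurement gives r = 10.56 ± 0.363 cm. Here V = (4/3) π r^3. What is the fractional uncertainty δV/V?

Each factor contributes (exponent × relative error)² to (δV/V)²:
  (3·δr/r)² = (3×0.0344)² = 0.0106
δV/V = √(0.0106) = 0.103

0.103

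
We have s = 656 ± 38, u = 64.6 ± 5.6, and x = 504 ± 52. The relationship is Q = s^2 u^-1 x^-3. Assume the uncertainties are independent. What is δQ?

1.78e-05

Since Q is a product/quotient, work with relative uncertainties:
  (2·δs/s)² = (2×0.0579)² = 0.0134;  (-1·δu/u)² = (-1×0.0867)² = 0.00751;  (-3·δx/x)² = (-3×0.103)² = 0.0958
δQ/Q = √(0.117) = 0.342
Q = 5.2e-05, so δQ = 0.342 × 5.2e-05 = 1.78e-05.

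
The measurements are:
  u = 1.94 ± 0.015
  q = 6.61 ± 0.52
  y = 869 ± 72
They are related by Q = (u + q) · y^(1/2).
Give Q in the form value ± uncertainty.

252 ± 18.6

Let w = u + q = 8.55. δw = √(δu² + δq²) = √(0.000225 + 0.270) = 0.520, so δw/w = 0.0608.
Q is then a monomial in w, y:
δQ/Q = √((δw/w)² + (½·δy/y)²) = √(0.00370 + 0.00172) = 0.0736
Q = 252, so δQ = 0.0736 × 252 = 18.6.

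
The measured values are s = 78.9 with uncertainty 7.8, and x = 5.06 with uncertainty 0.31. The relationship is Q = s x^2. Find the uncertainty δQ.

318

Since Q is a product/quotient, work with relative uncertainties:
  (1·δs/s)² = (1×0.0989)² = 0.00977;  (2·δx/x)² = (2×0.0613)² = 0.0150
δQ/Q = √(0.0248) = 0.157
Q = 2020, so δQ = 0.157 × 2020 = 318.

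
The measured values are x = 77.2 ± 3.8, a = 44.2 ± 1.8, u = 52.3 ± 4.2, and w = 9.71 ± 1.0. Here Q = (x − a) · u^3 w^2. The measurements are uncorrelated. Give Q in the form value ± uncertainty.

Let h = x − a = 33.0. δh = √(δx² + δa²) = √(14.4 + 3.24) = 4.20, so δh/h = 0.127.
Q is then a monomial in h, u, w:
δQ/Q = √((δh/h)² + (3·δu/u)² + (2·δw/w)²) = √(0.0162 + 0.0580 + 0.0424) = 0.342
Q = 4.45e+08, so δQ = 0.342 × 4.45e+08 = 1.52e+08.

(4.45 ± 1.52) × 10^8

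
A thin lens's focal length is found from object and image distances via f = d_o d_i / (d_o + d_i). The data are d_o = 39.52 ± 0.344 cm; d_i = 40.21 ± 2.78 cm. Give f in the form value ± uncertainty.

∂f/∂d_o = (d_i/(d_o+d_i))² = 0.254;  ∂f/∂d_i = (d_o/(d_o+d_i))² = 0.246
δf = √((∂f/∂d_o · δd_o)² + (∂f/∂d_i · δd_i)²) = √(0.00766 + 0.467) = 0.689 cm
f = 19.93 cm.

19.93 ± 0.689 cm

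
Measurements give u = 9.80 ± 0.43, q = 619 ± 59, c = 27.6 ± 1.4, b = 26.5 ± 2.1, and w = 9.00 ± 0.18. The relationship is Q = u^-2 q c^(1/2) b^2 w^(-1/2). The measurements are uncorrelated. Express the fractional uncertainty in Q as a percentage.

Q is a product of powers, so relative uncertainties combine in quadrature:
  (-2·δu/u)² = (-2×0.0439)² = 0.00770;  (1·δq/q)² = (1×0.0953)² = 0.00908;  (½·δc/c)² = (0.5×0.0507)² = 0.000643;  (2·δb/b)² = (2×0.0792)² = 0.0251;  (−½·δw/w)² = (-0.5×0.0200)² = 0.000100
δQ/Q = √(0.0426) = 0.207

20.7%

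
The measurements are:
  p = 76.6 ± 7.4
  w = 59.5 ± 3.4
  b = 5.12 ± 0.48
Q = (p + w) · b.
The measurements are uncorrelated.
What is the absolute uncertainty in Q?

77.5

Let u = p + w = 136. δu = √(δp² + δw²) = √(54.8 + 11.6) = 8.14, so δu/u = 0.0598.
Q is then a monomial in u, b:
δQ/Q = √((δu/u)² + (1·δb/b)²) = √(0.00358 + 0.00879) = 0.111
Q = 697, so δQ = 0.111 × 697 = 77.5.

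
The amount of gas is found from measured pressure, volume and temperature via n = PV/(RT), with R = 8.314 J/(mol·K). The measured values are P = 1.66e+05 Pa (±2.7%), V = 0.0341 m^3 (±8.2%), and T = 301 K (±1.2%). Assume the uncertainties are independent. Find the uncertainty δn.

Since n is a product/quotient, work with relative uncertainties:
  (1·δP/P)² = (1×0.0270)² = 0.000729;  (1·δV/V)² = (1×0.0820)² = 0.00672;  (-1·δT/T)² = (-1×0.0120)² = 0.000144
δn/n = √(0.00760) = 0.0872
n = 2.26 mol, so δn = 0.0872 × 2.26 = 0.197 mol.

0.197 mol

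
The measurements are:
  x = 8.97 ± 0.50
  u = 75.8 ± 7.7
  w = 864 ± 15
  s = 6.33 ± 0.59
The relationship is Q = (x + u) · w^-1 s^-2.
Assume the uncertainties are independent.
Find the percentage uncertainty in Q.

20.8%

Let h = x + u = 84.8. δh = √(δx² + δu²) = √(0.250 + 59.3) = 7.72, so δh/h = 0.0910.
Q is then a monomial in h, w, s:
δQ/Q = √((δh/h)² + (-1·δw/w)² + (-2·δs/s)²) = √(0.00829 + 0.000301 + 0.0348) = 0.208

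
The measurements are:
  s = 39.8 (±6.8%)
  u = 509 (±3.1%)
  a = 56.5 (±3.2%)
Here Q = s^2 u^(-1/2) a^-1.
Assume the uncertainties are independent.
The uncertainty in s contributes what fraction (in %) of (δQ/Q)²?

(δQ/Q)² = (2·δs/s)² + (−½·δu/u)² + (-1·δa/a)²
  s term: (2×0.0680)² = 0.0185
  u term: (-0.5×0.0310)² = 0.000240
  a term: (-1×0.0320)² = 0.00102
Total = 0.0198. Share from s = 0.0185/0.0198 = 0.936.

93.6%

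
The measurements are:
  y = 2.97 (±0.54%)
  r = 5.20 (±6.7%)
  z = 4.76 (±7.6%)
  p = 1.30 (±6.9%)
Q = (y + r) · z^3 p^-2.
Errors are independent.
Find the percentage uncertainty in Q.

Let u = y + r = 8.17. δu = √(δy² + δr²) = √(0.000257 + 0.121) = 0.349, so δu/u = 0.0427.
Q is then a monomial in u, z, p:
δQ/Q = √((δu/u)² + (3·δz/z)² + (-2·δp/p)²) = √(0.00182 + 0.0520 + 0.0190) = 0.270

27.0%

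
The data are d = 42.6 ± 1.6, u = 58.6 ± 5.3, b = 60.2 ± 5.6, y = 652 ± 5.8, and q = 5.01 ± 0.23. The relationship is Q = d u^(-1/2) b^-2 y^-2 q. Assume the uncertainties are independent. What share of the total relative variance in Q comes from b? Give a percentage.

85.5%

(δQ/Q)² = (1·δd/d)² + (−½·δu/u)² + (-2·δb/b)² + (-2·δy/y)² + (1·δq/q)²
  d term: (1×0.0376)² = 0.00141
  u term: (-0.5×0.0904)² = 0.00205
  b term: (-2×0.0930)² = 0.0346
  y term: (-2×0.00890)² = 0.000317
  q term: (1×0.0459)² = 0.00211
Total = 0.0405. Share from b = 0.0346/0.0405 = 0.855.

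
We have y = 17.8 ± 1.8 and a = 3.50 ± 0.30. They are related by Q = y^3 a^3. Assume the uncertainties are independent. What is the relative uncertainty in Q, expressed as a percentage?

39.8%

Products/powers → add relative errors in quadrature, weighted by exponent:
  (3·δy/y)² = (3×0.101)² = 0.0920;  (3·δa/a)² = (3×0.0857)² = 0.0661
δQ/Q = √(0.158) = 0.398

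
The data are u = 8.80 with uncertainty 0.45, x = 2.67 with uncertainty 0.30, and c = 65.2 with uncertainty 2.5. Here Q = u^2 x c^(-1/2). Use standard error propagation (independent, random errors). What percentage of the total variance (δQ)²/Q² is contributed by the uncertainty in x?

(δQ/Q)² = (2·δu/u)² + (1·δx/x)² + (−½·δc/c)²
  u term: (2×0.0511)² = 0.0105
  x term: (1×0.112)² = 0.0126
  c term: (-0.5×0.0383)² = 0.000368
Total = 0.0235. Share from x = 0.0126/0.0235 = 0.538.

53.8%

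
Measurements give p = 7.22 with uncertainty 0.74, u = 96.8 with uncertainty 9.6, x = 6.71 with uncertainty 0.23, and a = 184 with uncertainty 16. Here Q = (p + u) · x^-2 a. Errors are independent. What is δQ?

61.4

Let w = p + u = 104. δw = √(δp² + δu²) = √(0.548 + 92.2) = 9.63, so δw/w = 0.0926.
Q is then a monomial in w, x, a:
δQ/Q = √((δw/w)² + (-2·δx/x)² + (1·δa/a)²) = √(0.00857 + 0.00470 + 0.00756) = 0.144
Q = 425, so δQ = 0.144 × 425 = 61.4.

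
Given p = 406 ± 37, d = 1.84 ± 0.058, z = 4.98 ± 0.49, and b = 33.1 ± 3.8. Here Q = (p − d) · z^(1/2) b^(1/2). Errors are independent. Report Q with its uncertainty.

Let u = p − d = 404. δu = √(δp² + δd²) = √(1370 + 0.00336) = 37.0, so δu/u = 0.0915.
Q is then a monomial in u, z, b:
δQ/Q = √((δu/u)² + (½·δz/z)² + (½·δb/b)²) = √(0.00838 + 0.00242 + 0.00329) = 0.119
Q = 5190, so δQ = 0.119 × 5190 = 616.

5190 ± 616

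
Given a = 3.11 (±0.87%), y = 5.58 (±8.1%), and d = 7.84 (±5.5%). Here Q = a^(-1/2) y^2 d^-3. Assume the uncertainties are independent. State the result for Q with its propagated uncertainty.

Q is a product of powers, so relative uncertainties combine in quadrature:
  (−½·δa/a)² = (-0.5×0.00870)² = 1.89e-05;  (2·δy/y)² = (2×0.0810)² = 0.0262;  (-3·δd/d)² = (-3×0.0550)² = 0.0272
δQ/Q = √(0.0535) = 0.231
Q = 0.0366, so δQ = 0.231 × 0.0366 = 0.00847.

0.0366 ± 0.00847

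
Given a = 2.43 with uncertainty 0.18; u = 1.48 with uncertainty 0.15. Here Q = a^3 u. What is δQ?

For a monomial Q ∝ a^3, u, fractional errors add in quadrature:
  (3·δa/a)² = (3×0.0741)² = 0.0494;  (1·δu/u)² = (1×0.101)² = 0.0103
δQ/Q = √(0.0597) = 0.244
Q = 21.2, so δQ = 0.244 × 21.2 = 5.19.

5.19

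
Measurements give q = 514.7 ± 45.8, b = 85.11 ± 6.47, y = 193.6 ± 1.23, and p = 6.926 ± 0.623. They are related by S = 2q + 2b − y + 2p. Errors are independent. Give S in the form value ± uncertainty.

1020 ± 92.5

S is a linear combination, so absolute uncertainties add in quadrature:
  (2·δq)² = 8390;  (2·δb)² = 167;  (δy)² = 1.51;  (2·δp)² = 1.55
δS = √(8560) = 92.5
S = 1020.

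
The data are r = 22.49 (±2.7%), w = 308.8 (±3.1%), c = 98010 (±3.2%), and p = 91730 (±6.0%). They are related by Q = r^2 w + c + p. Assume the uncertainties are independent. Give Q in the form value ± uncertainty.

345900 ± 11600

Let h = r^2·w = 156200. δh/h = √((2·δr/r)² + (1·δw/w)²) = √(0.00292 + 0.000961) = 0.0623, so δh = 9730.
Q = h + c + p: δQ = √(δh² + δc² + δp²) = √(9.46e+07 + 9.84e+06 + 3.03e+07) = 11600
Q = 345900.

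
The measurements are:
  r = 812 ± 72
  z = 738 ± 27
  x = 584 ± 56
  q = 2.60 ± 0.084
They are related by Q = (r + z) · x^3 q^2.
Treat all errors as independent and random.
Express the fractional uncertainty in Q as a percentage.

Let u = r + z = 1550. δu = √(δr² + δz²) = √(5180 + 729) = 76.9, so δu/u = 0.0496.
Q is then a monomial in u, x, q:
δQ/Q = √((δu/u)² + (3·δx/x)² + (2·δq/q)²) = √(0.00246 + 0.0828 + 0.00418) = 0.299

29.9%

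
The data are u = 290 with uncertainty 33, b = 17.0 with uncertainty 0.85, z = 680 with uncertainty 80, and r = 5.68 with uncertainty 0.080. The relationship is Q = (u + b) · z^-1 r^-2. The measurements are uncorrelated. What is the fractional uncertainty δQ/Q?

Let w = u + b = 307. δw = √(δu² + δb²) = √(1090 + 0.722) = 33.0, so δw/w = 0.108.
Q is then a monomial in w, z, r:
δQ/Q = √((δw/w)² + (-1·δz/z)² + (-2·δr/r)²) = √(0.0116 + 0.0138 + 0.000793) = 0.162

0.162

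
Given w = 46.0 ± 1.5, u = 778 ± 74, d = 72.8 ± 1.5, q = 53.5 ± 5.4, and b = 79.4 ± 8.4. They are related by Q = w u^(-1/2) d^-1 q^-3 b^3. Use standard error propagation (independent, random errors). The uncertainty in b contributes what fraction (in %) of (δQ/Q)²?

51.3%

(δQ/Q)² = (1·δw/w)² + (−½·δu/u)² + (-1·δd/d)² + (-3·δq/q)² + (3·δb/b)²
  w term: (1×0.0326)² = 0.00106
  u term: (-0.5×0.0951)² = 0.00226
  d term: (-1×0.0206)² = 0.000425
  q term: (-3×0.101)² = 0.0917
  b term: (3×0.106)² = 0.101
Total = 0.196. Share from b = 0.101/0.196 = 0.513.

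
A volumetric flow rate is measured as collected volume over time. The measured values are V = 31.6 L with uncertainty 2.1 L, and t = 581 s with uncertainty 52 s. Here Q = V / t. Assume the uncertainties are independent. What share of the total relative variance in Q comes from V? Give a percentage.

35.5%

(δQ/Q)² = (1·δV/V)² + (-1·δt/t)²
  V term: (1×0.0665)² = 0.00442
  t term: (-1×0.0895)² = 0.00801
Total = 0.0124. Share from V = 0.00442/0.0124 = 0.355.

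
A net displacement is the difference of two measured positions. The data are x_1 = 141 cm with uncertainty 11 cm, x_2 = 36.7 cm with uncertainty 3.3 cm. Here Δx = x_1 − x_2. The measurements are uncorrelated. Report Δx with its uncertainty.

104 ± 11.5 cm

Absolute uncertainties add in quadrature for a linear combination:
  (δx_1)² = 121;  (δx_2)² = 10.9
δΔx = √(132) = 11.5 cm
Δx = 104 cm.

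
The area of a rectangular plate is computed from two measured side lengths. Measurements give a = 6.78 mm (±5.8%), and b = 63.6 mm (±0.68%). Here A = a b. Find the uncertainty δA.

A is a product of powers, so relative uncertainties combine in quadrature:
  (1·δa/a)² = (1×0.0580)² = 0.00336;  (1·δb/b)² = (1×0.00680)² = 4.62e-05
δA/A = √(0.00341) = 0.0584
A = 431 mm^2, so δA = 0.0584 × 431 = 25.2 mm^2.

25.2 mm^2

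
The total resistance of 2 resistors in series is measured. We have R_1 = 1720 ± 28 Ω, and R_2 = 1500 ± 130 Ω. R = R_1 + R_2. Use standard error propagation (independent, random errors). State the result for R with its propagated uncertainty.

3220 ± 133 Ω

Each term contributes (cᵢ δxᵢ)² to (δR)²:
  (δR_1)² = 784;  (δR_2)² = 16900
δR = √(17700) = 133 Ω
R = 3220 Ω.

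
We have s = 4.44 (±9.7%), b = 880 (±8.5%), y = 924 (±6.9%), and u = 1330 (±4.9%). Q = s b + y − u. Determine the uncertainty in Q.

Let p = s·b = 3910. δp/p = √((1·δs/s)² + (1·δb/b)²) = √(0.00941 + 0.00723) = 0.129, so δp = 504.
Q = p + y − u: δQ = √(δp² + δy² + δu²) = √(2.54e+05 + 4060 + 4250) = 512

512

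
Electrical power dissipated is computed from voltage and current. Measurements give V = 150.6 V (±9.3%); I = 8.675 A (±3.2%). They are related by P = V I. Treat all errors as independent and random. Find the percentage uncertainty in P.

9.84%

P is a product of powers, so relative uncertainties combine in quadrature:
  (1·δV/V)² = (1×0.0930)² = 0.00865;  (1·δI/I)² = (1×0.0320)² = 0.00102
δP/P = √(0.00967) = 0.0984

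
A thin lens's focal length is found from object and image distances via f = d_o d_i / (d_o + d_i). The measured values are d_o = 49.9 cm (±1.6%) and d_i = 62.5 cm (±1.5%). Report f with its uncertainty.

27.7 ± 0.308 cm

∂f/∂d_o = (d_i/(d_o+d_i))² = 0.309;  ∂f/∂d_i = (d_o/(d_o+d_i))² = 0.197
δf = √((∂f/∂d_o · δd_o)² + (∂f/∂d_i · δd_i)²) = √(0.0609 + 0.0341) = 0.308 cm
f = 27.7 cm.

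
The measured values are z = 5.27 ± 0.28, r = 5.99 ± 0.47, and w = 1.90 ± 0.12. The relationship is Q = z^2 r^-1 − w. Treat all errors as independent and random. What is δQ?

0.624

Let p = z^2·r^-1 = 4.64. δp/p = √((2·δz/z)² + (-1·δr/r)²) = √(0.0113 + 0.00616) = 0.132, so δp = 0.612.
Q = p − w: δQ = √(δp² + δw²) = √(0.375 + 0.0144) = 0.624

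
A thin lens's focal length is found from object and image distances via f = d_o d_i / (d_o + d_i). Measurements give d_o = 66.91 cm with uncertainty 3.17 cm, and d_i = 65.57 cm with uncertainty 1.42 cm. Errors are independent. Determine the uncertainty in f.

∂f/∂d_o = (d_i/(d_o+d_i))² = 0.245;  ∂f/∂d_i = (d_o/(d_o+d_i))² = 0.255
δf = √((∂f/∂d_o · δd_o)² + (∂f/∂d_i · δd_i)²) = √(0.603 + 0.131) = 0.857 cm

0.857 cm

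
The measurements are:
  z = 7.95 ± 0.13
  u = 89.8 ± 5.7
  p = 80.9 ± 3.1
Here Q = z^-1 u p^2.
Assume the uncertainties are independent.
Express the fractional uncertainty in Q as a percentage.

10.1%

Since Q is a product/quotient, work with relative uncertainties:
  (-1·δz/z)² = (-1×0.0164)² = 0.000267;  (1·δu/u)² = (1×0.0635)² = 0.00403;  (2·δp/p)² = (2×0.0383)² = 0.00587
δQ/Q = √(0.0102) = 0.101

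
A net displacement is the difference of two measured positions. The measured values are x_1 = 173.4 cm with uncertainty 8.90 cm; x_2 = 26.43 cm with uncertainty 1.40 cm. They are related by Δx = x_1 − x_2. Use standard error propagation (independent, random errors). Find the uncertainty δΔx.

Δx is a linear combination, so absolute uncertainties add in quadrature:
  (δx_1)² = 79.2;  (δx_2)² = 1.96
δΔx = √(81.2) = 9.01 cm

9.01 cm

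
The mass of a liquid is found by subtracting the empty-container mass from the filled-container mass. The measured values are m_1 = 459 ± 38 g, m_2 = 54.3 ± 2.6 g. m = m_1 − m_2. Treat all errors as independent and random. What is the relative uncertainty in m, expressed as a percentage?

Each term contributes (cᵢ δxᵢ)² to (δm)²:
  (δm_1)² = 1440;  (δm_2)² = 6.76
δm = √(1450) = 38.1 g
m = 405 g, so δm/m = 38.1/405 = 0.0941.

9.41%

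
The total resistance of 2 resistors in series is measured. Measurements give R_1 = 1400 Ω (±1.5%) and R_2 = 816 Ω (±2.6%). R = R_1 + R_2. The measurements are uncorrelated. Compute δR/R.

Sums and differences: (δR)² = Σ (cᵢ δxᵢ)².
  (δR_1)² = 441;  (δR_2)² = 450
δR = √(891) = 29.9 Ω
R = 2220 Ω, so δR/R = 29.9/2220 = 0.0135.

0.0135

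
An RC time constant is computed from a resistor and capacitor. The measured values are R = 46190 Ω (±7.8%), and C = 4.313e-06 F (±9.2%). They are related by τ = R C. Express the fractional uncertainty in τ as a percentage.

12.1%

Each factor contributes (exponent × relative error)² to (δτ/τ)²:
  (1·δR/R)² = (1×0.0780)² = 0.00608;  (1·δC/C)² = (1×0.0920)² = 0.00846
δτ/τ = √(0.0145) = 0.121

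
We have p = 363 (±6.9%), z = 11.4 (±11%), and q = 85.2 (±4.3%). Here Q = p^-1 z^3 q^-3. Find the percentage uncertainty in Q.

36.1%

Products/powers → add relative errors in quadrature, weighted by exponent:
  (-1·δp/p)² = (-1×0.0690)² = 0.00476;  (3·δz/z)² = (3×0.110)² = 0.109;  (-3·δq/q)² = (-3×0.0430)² = 0.0166
δQ/Q = √(0.130) = 0.361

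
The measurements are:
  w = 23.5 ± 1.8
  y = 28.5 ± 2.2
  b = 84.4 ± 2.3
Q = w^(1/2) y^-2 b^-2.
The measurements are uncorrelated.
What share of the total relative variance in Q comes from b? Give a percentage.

10.5%

(δQ/Q)² = (½·δw/w)² + (-2·δy/y)² + (-2·δb/b)²
  w term: (0.5×0.0766)² = 0.00147
  y term: (-2×0.0772)² = 0.0238
  b term: (-2×0.0273)² = 0.00297
Total = 0.0283. Share from b = 0.00297/0.0283 = 0.105.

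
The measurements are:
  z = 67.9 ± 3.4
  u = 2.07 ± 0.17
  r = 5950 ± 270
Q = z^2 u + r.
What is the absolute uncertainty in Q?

Let p = z^2·u = 9540. δp/p = √((2·δz/z)² + (1·δu/u)²) = √(0.0100 + 0.00674) = 0.130, so δp = 1240.
Q = p + r: δQ = √(δp² + δr²) = √(1.53e+06 + 72900) = 1270

1270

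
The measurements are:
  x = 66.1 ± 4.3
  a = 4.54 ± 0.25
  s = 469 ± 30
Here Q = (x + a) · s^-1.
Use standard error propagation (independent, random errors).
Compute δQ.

0.0133

Let u = x + a = 70.6. δu = √(δx² + δa²) = √(18.5 + 0.0625) = 4.31, so δu/u = 0.0610.
Q is then a monomial in u, s:
δQ/Q = √((δu/u)² + (-1·δs/s)²) = √(0.00372 + 0.00409) = 0.0884
Q = 0.151, so δQ = 0.0884 × 0.151 = 0.0133.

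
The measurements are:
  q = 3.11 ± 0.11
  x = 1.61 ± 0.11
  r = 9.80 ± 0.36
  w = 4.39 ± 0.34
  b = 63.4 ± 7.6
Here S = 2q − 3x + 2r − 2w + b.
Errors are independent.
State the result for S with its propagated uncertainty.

S is a linear combination, so absolute uncertainties add in quadrature:
  (2·δq)² = 0.0484;  (3·δx)² = 0.109;  (2·δr)² = 0.518;  (2·δw)² = 0.462;  (δb)² = 57.8
δS = √(58.9) = 7.67
S = 75.6.

75.6 ± 7.67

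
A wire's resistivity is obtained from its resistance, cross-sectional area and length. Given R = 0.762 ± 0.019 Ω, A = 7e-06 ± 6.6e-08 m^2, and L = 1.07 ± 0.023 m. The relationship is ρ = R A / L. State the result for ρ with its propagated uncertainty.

(4.99 ± 0.171) × 10^-6 Ω·m

For a monomial ρ ∝ R, A, L^-1, fractional errors add in quadrature:
  (1·δR/R)² = (1×0.0249)² = 0.000622;  (1·δA/A)² = (1×0.00943)² = 8.89e-05;  (-1·δL/L)² = (-1×0.0215)² = 0.000462
δρ/ρ = √(0.00117) = 0.0342
ρ = 4.99e-06 Ω·m, so δρ = 0.0342 × 4.99e-06 = 1.71e-07 Ω·m.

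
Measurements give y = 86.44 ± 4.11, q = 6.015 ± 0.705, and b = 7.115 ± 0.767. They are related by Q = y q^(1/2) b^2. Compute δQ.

2450

Relative error in a monomial: (δQ/Q)² = Σ (nᵢ · δxᵢ/xᵢ)².
  (1·δy/y)² = (1×0.0475)² = 0.00226;  (½·δq/q)² = (0.5×0.117)² = 0.00343;  (2·δb/b)² = (2×0.108)² = 0.0465
δQ/Q = √(0.0522) = 0.228
Q = 10730, so δQ = 0.228 × 10730 = 2450.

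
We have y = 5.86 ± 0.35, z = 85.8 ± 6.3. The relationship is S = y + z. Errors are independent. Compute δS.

6.31

S is a linear combination, so absolute uncertainties add in quadrature:
  (δy)² = 0.122;  (δz)² = 39.7
δS = √(39.8) = 6.31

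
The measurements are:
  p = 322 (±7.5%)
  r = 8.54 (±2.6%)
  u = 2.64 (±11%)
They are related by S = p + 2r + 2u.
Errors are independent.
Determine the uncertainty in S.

24.2

Each term contributes (cᵢ δxᵢ)² to (δS)²:
  (δp)² = 583;  (2·δr)² = 0.197;  (2·δu)² = 0.337
δS = √(584) = 24.2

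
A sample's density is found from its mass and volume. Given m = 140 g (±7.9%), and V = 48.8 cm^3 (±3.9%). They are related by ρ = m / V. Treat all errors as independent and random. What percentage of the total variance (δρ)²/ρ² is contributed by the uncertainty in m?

(δρ/ρ)² = (1·δm/m)² + (-1·δV/V)²
  m term: (1×0.0790)² = 0.00624
  V term: (-1×0.0390)² = 0.00152
Total = 0.00776. Share from m = 0.00624/0.00776 = 0.804.

80.4%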